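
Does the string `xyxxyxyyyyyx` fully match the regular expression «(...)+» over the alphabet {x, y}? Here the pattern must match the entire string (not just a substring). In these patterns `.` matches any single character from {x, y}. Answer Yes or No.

Yes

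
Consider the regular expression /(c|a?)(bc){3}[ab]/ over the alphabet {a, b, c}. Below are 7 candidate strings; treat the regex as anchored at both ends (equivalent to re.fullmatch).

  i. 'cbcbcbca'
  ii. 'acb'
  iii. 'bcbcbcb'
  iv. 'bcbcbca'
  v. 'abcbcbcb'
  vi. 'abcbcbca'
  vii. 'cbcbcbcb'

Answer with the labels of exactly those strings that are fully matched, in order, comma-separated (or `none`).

i → match
ii → no match
iii → match
iv → match
v → match
vi → match
vii → match

i, iii, iv, v, vi, vii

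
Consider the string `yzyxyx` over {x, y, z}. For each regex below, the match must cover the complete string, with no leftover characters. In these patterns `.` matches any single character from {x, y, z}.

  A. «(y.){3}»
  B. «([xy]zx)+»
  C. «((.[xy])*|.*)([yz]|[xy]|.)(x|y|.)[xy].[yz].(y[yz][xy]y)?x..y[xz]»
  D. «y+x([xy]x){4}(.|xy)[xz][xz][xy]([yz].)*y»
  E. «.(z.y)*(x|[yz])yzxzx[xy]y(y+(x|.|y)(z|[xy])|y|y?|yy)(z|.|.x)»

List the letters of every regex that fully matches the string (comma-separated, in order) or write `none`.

A → match
B → no match — must end with `zx`
C → no match
D → no match — must end with `y`
E → no match

A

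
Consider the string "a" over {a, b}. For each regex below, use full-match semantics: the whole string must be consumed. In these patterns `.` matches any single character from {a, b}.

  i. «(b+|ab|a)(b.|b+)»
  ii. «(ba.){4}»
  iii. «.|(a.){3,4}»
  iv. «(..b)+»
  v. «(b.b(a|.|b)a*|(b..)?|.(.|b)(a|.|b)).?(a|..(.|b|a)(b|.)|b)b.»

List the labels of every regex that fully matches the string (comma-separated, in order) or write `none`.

iii

i → no match
ii → no match — must start with "ba"
iii → match
iv → no match — must end with "b"
v → no match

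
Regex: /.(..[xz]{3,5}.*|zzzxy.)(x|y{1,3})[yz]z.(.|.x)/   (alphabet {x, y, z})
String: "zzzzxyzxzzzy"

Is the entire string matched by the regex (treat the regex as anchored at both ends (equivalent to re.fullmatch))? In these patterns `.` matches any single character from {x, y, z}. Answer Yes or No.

Yes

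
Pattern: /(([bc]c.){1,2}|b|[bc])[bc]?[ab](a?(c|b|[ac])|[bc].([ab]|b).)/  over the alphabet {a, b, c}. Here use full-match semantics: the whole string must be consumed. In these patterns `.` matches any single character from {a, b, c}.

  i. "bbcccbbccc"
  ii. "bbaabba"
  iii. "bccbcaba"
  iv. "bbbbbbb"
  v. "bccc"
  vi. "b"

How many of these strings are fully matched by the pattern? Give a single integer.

i → no match
ii → no match
iii → match
iv → match
v → no match
vi → no match
Total matched: 2

2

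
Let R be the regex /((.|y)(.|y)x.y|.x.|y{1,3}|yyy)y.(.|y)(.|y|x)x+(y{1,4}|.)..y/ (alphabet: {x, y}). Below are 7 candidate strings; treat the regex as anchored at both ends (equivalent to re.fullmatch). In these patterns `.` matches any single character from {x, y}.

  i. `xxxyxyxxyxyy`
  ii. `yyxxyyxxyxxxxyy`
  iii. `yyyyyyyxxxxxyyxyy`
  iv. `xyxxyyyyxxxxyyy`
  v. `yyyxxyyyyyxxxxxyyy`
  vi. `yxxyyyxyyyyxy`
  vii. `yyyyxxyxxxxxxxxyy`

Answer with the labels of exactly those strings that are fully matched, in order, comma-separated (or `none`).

i, ii, iii, iv, vii

i. `xxxyxyxxyxyy` → match
ii → match
iii → match
iv → match
v → no match
vi → no match
vii → match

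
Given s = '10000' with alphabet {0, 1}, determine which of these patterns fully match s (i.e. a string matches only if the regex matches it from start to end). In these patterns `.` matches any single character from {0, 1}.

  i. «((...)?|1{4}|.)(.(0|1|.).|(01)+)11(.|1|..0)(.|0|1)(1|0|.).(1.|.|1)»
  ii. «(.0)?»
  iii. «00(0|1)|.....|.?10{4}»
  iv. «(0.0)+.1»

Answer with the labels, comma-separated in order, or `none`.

i → no match
ii → no match
iii → match
iv → no match — must start with '0'

iii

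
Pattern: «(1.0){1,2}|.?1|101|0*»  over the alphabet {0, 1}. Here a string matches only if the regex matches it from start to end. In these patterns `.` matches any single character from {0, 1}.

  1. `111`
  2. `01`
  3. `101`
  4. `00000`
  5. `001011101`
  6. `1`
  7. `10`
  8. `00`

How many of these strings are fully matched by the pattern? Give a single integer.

5

1 → no match
2 → match
3 → match
4 → match
5 → no match
6 → match
7 → no match
8 → match
Total matched: 5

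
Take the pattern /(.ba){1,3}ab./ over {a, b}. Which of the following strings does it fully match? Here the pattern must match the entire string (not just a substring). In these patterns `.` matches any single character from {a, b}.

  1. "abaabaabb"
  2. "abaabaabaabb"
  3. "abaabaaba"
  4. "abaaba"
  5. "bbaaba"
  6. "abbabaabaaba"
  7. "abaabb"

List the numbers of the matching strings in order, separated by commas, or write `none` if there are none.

1 → match
2 → match
3 → match
4 → match
5 → match
6 → no match
7 → match

1, 2, 3, 4, 5, 7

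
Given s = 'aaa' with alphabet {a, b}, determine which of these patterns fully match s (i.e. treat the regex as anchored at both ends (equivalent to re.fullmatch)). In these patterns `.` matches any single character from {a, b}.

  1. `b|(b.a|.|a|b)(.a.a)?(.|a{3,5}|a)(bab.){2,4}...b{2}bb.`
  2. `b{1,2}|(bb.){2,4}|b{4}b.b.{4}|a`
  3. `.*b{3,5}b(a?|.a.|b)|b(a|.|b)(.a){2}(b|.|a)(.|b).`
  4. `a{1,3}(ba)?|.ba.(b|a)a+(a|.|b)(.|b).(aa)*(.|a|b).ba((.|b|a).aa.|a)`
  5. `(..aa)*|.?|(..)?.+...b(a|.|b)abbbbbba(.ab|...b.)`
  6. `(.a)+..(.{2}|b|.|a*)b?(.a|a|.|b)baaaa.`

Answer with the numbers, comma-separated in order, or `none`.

1 → no match
2 → no match
3 → no match
4 → match
5 → no match
6 → no match

4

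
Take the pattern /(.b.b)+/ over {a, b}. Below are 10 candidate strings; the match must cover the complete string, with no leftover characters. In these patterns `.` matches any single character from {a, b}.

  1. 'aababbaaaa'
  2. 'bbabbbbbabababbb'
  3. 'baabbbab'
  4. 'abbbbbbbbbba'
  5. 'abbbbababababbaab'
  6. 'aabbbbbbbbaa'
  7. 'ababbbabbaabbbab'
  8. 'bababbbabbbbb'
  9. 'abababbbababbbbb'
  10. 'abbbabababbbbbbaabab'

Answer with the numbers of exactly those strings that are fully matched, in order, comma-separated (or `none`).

1 → no match — must end with 'b'
2 → match
3 → no match
4 → no match — must end with 'b'
5 → no match
6 → no match — must end with 'b'
7 → no match
8 → no match
9 → match
10 → no match

2, 9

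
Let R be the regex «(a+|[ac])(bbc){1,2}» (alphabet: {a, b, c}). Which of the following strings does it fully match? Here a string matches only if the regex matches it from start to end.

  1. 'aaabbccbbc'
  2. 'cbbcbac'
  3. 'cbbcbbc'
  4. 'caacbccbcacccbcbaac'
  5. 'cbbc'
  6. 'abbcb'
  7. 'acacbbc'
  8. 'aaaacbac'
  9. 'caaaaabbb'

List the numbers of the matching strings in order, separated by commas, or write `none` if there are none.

1 → no match
2 → no match — must end with 'bbc'
3 → match
4 → no match — must end with 'bbc'
5 → match
6 → no match — must end with 'bbc'
7 → no match
8 → no match — must end with 'bbc'
9 → no match — must end with 'bbc'

3, 5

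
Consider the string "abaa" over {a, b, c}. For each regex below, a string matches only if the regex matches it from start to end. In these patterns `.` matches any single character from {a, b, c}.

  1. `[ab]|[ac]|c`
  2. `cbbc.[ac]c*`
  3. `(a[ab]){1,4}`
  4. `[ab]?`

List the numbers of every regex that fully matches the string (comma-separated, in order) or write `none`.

1 → no match
2 → no match — must start with "cbbc"
3 → match
4 → no match

3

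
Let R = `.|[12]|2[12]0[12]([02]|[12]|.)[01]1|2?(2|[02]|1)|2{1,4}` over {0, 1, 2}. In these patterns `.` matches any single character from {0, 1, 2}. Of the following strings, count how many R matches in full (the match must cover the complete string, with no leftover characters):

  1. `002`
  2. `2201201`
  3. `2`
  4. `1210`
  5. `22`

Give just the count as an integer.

1 → no match
2 → match
3 → match
4 → no match
5 → match
Total matched: 3

3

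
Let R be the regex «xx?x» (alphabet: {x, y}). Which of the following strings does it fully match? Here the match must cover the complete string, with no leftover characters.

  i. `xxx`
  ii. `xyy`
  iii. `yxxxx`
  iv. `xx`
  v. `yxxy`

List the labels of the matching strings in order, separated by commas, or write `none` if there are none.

i → match
ii → no match — must end with `x`
iii → no match — must start with `x`
iv → match
v → no match — must start with `x`

i, iv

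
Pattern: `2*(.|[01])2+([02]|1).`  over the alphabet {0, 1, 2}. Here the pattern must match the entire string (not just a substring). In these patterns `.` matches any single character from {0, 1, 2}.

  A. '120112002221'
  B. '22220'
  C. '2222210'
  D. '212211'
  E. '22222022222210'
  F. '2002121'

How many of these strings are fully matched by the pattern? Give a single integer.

4

A. '120112002221' → no match
B. '22220' → match
C. '2222210' → match
D. '212211' → match
E → match
F. '2002121' → no match
Total matched: 4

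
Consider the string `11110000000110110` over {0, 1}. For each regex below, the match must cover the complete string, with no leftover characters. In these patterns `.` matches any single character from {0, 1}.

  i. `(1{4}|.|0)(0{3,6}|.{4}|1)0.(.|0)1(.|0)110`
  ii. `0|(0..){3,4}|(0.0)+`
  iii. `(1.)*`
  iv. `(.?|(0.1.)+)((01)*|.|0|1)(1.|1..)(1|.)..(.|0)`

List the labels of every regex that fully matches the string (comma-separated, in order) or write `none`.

i

i → match
ii → no match — must start with `0`
iii → no match
iv → no match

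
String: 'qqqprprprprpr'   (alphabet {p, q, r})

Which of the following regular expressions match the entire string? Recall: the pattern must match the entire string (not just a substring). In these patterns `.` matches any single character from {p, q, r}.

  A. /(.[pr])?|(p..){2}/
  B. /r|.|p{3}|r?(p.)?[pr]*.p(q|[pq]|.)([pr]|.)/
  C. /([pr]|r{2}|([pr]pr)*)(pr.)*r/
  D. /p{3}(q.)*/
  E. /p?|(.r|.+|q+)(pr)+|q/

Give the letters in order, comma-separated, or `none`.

E

A → no match
B → no match
C → no match
D → no match — must start with 'p'
E → match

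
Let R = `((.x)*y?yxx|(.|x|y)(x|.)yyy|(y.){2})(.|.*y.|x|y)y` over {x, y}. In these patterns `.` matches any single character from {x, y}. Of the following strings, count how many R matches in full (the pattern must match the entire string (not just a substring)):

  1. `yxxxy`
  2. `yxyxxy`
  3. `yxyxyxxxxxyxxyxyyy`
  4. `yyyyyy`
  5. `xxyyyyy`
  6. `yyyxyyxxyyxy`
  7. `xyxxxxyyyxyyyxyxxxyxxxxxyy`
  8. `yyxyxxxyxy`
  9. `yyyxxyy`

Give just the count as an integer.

1 → match
2 → match
3 → match
4 → match
5 → match
6 → match
7 → no match
8 → no match
9 → no match
Total matched: 6

6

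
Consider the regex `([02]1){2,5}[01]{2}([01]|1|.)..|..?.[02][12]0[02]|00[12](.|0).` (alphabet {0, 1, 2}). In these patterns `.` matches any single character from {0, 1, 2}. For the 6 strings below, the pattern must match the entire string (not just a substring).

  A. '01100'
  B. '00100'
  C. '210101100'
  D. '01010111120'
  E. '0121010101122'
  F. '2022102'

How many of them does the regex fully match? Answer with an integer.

5

A → no match
B → match
C → match
D → match
E → match
F → match
Total matched: 5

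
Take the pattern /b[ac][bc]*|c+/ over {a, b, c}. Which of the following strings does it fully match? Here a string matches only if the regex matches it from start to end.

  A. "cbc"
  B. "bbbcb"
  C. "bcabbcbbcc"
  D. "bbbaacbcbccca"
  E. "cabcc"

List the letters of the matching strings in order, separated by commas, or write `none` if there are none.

none

A → no match
B → no match
C → no match
D → no match
E → no match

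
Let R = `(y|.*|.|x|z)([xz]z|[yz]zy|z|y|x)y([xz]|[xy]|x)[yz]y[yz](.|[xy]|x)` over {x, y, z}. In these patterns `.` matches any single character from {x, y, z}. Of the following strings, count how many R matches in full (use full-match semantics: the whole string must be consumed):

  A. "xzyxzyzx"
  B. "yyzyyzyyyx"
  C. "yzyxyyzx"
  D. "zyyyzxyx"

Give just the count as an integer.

A. "xzyxzyzx" → match
B. "yyzyyzyyyx" → match
C. "yzyxyyzx" → match
D. "zyyyzxyx" → no match
Total matched: 3

3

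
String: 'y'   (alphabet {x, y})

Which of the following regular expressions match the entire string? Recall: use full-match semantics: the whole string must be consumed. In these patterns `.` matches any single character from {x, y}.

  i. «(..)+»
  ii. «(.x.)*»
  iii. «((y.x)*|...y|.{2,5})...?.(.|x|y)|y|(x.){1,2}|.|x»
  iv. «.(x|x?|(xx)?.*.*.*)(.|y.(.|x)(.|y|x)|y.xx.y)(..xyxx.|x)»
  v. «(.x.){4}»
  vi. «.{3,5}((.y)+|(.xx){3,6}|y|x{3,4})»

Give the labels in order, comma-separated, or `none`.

iii

i → no match
ii → no match
iii → match
iv → no match
v → no match
vi → no match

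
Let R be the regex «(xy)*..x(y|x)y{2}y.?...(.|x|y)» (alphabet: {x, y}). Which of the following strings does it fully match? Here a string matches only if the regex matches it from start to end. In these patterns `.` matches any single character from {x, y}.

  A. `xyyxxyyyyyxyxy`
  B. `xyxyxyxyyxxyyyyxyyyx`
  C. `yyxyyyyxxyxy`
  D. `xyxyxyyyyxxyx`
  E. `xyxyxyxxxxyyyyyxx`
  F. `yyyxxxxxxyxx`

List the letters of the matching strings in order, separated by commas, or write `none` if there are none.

A, B, C, D, E

A → match
B → match
C → match
D → match
E → match
F → no match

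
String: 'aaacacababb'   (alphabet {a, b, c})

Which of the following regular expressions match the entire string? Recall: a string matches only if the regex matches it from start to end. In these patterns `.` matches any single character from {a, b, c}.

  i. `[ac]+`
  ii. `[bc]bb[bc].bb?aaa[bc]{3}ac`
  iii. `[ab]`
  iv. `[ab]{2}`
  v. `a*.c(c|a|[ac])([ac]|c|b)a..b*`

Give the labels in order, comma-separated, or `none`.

i → no match
ii → no match — must end with 'ac'
iii → no match
iv → no match
v → match

v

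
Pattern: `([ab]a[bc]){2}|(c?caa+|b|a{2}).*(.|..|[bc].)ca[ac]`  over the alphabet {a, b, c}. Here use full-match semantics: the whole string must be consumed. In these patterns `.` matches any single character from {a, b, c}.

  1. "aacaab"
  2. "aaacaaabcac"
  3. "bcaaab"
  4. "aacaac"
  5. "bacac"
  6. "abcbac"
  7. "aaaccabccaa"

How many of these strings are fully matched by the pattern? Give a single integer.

1 → match
2 → match
3 → no match
4 → match
5 → match
6 → no match
7 → match
Total matched: 5

5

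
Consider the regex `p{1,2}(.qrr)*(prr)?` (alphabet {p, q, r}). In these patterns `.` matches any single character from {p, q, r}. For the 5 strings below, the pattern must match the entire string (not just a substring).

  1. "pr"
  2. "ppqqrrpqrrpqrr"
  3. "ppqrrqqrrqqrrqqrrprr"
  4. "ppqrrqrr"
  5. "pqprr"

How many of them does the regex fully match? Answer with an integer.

2

1. "pr" → no match
2 → match
3 → match
4. "ppqrrqrr" → no match
5. "pqprr" → no match
Total matched: 2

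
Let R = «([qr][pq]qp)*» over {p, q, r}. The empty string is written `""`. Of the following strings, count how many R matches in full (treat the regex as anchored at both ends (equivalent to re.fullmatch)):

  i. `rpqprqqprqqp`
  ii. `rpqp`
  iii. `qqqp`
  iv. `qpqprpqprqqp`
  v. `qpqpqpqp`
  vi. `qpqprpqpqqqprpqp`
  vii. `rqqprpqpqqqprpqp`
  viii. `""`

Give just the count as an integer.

i → match
ii → match
iii → match
iv → match
v → match
vi → match
vii → match
viii → match
Total matched: 8

8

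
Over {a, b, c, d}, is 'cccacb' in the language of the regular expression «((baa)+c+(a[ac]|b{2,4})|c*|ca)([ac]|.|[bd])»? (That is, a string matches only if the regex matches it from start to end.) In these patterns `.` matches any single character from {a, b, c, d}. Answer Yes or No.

No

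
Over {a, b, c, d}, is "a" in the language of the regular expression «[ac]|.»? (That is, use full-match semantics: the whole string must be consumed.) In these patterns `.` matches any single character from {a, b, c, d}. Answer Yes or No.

Yes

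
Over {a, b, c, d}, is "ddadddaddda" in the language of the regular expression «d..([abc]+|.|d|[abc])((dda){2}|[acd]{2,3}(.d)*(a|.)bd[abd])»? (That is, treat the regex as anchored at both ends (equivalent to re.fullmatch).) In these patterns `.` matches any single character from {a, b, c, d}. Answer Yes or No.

No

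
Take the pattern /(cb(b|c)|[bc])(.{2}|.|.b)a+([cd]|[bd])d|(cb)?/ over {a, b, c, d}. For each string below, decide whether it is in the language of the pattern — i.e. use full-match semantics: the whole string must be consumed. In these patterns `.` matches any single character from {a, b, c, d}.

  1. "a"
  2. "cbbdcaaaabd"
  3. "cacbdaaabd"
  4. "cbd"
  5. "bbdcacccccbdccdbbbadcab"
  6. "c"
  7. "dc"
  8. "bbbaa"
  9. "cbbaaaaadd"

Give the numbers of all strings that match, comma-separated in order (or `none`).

2, 9

1 → no match
2 → match
3 → no match
4 → no match
5 → no match
6 → no match
7 → no match
8 → no match
9 → match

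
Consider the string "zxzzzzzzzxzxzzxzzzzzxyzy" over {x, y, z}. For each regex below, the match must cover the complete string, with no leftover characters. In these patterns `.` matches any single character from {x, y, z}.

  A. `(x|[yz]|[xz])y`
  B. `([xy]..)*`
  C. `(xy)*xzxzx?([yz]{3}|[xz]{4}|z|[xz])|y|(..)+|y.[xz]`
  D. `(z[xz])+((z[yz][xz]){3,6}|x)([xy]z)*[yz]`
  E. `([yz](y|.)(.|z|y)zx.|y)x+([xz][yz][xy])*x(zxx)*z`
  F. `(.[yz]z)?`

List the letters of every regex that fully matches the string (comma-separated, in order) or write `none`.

A → no match
B → no match
C → match
D → match
E → no match — must end with "z"
F → no match

C, D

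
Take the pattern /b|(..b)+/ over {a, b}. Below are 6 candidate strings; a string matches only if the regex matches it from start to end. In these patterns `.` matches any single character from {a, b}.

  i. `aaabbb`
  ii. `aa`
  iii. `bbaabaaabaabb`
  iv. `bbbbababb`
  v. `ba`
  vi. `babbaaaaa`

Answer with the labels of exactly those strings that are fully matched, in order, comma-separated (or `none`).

i → no match
ii → no match — must end with `b`
iii → no match
iv → match
v → no match — must end with `b`
vi → no match — must end with `b`

iv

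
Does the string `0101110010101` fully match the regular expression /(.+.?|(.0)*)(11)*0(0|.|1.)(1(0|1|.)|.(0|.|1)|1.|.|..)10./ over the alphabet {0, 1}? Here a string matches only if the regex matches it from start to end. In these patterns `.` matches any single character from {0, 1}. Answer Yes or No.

Yes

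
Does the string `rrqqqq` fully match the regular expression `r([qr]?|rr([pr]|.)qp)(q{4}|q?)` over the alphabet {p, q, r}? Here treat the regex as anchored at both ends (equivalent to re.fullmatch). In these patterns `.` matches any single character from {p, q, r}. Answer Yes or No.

Yes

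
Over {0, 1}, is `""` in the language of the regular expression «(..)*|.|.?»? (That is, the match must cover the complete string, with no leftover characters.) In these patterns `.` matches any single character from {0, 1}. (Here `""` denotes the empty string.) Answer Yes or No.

Yes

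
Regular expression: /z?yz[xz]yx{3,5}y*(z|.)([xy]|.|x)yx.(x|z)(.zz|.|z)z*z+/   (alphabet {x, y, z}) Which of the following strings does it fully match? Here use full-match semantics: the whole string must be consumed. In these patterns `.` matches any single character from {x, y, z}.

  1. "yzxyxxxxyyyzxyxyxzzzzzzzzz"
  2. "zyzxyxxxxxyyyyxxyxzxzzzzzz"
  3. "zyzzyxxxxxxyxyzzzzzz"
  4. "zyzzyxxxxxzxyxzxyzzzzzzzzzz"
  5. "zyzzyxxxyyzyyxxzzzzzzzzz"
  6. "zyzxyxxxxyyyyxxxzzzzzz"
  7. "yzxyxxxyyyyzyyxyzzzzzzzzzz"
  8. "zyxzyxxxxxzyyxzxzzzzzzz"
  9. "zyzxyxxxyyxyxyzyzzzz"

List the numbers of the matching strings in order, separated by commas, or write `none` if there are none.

1 → match
2 → match
3 → match
4 → match
5 → match
6 → match
7 → match
8 → no match
9 → match

1, 2, 3, 4, 5, 6, 7, 9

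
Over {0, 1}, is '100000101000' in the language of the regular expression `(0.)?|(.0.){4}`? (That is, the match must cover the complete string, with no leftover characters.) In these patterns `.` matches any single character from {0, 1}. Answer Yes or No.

Yes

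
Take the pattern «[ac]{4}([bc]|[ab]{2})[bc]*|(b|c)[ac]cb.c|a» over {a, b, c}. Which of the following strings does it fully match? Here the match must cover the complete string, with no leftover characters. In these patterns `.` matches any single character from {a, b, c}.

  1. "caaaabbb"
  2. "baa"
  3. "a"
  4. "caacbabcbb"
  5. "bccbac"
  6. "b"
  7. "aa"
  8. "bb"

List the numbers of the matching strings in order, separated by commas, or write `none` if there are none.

1, 3, 4, 5

1 → match
2 → no match
3 → match
4 → match
5 → match
6 → no match
7 → no match
8 → no match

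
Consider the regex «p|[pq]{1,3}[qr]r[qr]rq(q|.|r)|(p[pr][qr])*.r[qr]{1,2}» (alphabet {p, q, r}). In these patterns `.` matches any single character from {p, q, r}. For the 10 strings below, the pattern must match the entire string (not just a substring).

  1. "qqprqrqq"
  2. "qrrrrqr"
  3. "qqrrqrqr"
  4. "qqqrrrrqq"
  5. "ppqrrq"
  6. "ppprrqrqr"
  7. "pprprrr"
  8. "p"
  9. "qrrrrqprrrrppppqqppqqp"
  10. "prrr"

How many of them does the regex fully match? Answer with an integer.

1 → no match
2 → match
3 → match
4 → match
5 → match
6 → match
7 → match
8 → match
9 → no match
10 → match
Total matched: 8

8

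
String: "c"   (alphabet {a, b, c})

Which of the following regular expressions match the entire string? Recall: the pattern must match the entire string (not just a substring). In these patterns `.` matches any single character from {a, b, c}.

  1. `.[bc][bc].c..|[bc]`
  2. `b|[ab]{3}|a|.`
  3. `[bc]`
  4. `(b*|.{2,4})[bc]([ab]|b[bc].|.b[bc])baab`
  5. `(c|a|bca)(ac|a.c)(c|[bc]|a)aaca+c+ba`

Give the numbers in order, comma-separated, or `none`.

1 → match
2 → match
3 → match
4 → no match — must end with "baab"
5 → no match — must end with "cba"

1, 2, 3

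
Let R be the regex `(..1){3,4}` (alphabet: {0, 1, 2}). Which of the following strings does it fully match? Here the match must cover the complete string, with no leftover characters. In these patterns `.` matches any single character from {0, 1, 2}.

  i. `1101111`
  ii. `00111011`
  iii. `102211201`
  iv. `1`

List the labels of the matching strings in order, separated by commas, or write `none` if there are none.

none

i. `1101111` → no match
ii. `00111011` → no match
iii. `102211201` → no match
iv. `1` → no match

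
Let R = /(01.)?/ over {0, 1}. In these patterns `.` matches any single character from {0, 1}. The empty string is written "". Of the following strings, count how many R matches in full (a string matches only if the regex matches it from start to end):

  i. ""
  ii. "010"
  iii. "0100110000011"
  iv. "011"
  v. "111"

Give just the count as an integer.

3

i → match
ii → match
iii → no match
iv → match
v → no match
Total matched: 3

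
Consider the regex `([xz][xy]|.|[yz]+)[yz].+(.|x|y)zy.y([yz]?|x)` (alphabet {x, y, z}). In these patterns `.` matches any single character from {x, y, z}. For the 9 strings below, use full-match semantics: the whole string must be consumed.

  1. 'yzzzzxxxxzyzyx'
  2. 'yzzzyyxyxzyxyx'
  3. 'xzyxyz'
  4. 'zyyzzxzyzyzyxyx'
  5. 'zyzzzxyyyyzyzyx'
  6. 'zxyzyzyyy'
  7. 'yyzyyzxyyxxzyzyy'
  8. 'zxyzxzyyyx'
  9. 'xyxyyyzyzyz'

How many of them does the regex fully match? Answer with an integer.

8

1 → match
2 → match
3. 'xzyxyz' → no match
4 → match
5 → match
6. 'zxyzyzyyy' → match
7 → match
8. 'zxyzxzyyyx' → match
9. 'xyxyyyzyzyz' → match
Total matched: 8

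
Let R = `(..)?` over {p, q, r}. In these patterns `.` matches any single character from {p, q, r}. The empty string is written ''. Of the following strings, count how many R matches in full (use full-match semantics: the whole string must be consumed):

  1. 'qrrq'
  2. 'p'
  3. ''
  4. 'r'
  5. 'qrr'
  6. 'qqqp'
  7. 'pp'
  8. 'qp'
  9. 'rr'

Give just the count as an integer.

1 → no match
2 → no match
3 → match
4 → no match
5 → no match
6 → no match
7 → match
8 → match
9 → match
Total matched: 4

4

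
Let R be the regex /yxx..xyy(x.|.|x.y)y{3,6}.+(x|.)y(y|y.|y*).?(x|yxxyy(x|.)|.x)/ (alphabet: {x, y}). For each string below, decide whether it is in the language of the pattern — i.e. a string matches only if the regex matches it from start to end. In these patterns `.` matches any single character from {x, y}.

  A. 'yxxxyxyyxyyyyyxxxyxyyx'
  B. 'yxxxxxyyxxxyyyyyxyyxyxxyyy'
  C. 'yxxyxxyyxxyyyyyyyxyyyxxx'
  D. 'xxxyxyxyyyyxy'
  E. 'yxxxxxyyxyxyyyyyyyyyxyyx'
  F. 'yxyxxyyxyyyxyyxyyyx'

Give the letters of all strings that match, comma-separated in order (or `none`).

A, C

A → match
B → no match
C → match
D → no match — must start with 'yxx'
E → no match
F → no match — must start with 'yxx'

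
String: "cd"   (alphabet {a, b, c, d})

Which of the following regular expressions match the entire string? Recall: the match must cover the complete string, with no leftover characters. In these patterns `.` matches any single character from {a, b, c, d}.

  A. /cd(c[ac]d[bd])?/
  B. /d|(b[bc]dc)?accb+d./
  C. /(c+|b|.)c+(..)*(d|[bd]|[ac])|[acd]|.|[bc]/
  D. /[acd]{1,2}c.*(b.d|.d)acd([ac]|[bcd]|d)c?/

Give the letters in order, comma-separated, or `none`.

A

A → match
B → no match
C → no match
D → no match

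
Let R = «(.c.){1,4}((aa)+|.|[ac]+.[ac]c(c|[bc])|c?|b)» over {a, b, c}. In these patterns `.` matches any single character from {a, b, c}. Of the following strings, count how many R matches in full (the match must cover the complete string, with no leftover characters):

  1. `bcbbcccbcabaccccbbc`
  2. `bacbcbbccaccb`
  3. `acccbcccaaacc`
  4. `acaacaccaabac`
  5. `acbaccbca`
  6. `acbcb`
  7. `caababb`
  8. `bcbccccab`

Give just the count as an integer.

1 → no match
2 → no match
3 → no match
4 → no match
5 → match
6 → no match
7 → no match
8 → no match
Total matched: 1

1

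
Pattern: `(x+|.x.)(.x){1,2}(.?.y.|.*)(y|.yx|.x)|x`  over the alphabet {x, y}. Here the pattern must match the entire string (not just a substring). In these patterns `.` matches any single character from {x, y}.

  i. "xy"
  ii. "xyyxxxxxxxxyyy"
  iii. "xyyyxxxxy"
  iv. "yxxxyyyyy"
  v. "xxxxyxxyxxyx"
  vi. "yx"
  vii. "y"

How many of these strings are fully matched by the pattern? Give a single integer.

1

i → no match
ii → no match
iii → no match
iv → no match
v → match
vi → no match
vii → no match
Total matched: 1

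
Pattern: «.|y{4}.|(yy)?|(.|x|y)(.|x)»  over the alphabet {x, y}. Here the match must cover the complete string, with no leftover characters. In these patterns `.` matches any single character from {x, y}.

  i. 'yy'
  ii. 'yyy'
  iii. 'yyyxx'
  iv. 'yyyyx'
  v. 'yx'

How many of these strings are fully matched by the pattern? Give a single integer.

i → match
ii → no match
iii → no match
iv → match
v → match
Total matched: 3

3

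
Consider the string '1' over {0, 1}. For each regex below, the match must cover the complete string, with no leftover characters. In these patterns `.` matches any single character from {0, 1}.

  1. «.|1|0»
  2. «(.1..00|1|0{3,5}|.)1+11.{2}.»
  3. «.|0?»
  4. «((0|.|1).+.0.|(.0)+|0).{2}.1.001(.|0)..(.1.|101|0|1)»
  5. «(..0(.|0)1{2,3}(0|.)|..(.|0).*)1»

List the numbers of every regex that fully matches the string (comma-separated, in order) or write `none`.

1 → match
2 → no match
3 → match
4 → no match
5 → no match

1, 3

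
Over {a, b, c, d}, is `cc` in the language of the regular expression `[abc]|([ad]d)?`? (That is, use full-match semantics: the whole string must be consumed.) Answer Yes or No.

No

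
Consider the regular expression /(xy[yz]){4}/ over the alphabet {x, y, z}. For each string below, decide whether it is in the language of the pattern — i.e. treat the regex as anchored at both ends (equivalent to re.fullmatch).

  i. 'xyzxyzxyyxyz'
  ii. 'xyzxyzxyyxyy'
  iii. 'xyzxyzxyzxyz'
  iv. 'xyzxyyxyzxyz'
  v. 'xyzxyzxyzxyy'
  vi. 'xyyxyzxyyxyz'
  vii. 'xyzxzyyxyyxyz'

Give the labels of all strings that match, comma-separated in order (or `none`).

i → match
ii → match
iii → match
iv → match
v → match
vi → match
vii → no match

i, ii, iii, iv, v, vi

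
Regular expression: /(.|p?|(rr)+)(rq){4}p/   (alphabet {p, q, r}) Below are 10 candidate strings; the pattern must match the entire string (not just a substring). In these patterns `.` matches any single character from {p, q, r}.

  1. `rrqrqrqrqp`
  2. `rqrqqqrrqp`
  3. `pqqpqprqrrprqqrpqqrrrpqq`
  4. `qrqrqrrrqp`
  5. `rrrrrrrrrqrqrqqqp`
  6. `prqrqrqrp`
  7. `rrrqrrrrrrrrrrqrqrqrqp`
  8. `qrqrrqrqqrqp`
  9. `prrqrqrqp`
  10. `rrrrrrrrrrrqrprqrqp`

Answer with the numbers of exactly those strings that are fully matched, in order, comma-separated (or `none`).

1

1 → match
2 → no match
3 → no match — must end with `rqp`
4 → no match
5 → no match — must end with `rqp`
6 → no match — must end with `rqp`
7 → no match
8 → no match
9 → no match
10 → no match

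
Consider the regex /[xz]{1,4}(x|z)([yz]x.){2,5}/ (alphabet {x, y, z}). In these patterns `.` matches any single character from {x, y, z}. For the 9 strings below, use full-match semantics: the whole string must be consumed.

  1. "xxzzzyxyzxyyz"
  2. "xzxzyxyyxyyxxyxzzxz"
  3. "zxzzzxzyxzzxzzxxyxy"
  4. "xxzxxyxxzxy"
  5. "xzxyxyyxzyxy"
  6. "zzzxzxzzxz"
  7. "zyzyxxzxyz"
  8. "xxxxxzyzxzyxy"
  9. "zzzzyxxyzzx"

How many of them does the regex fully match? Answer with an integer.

1 → no match
2 → match
3 → match
4 → match
5 → match
6 → match
7 → no match
8 → no match
9 → no match
Total matched: 5

5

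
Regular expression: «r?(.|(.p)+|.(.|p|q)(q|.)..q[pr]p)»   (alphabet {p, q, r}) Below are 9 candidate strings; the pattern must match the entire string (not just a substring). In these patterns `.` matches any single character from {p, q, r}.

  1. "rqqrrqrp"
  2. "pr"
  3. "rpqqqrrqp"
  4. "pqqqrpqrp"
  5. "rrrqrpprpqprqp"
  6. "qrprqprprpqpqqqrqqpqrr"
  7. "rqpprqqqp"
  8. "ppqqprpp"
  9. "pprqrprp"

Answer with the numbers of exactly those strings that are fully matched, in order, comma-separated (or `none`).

1. "rqqrrqrp" → match
2. "pr" → no match
3. "rpqqqrrqp" → no match
4. "pqqqrpqrp" → no match
5 → no match
6 → no match
7. "rqpprqqqp" → no match
8. "ppqqprpp" → no match
9. "pprqrprp" → no match

1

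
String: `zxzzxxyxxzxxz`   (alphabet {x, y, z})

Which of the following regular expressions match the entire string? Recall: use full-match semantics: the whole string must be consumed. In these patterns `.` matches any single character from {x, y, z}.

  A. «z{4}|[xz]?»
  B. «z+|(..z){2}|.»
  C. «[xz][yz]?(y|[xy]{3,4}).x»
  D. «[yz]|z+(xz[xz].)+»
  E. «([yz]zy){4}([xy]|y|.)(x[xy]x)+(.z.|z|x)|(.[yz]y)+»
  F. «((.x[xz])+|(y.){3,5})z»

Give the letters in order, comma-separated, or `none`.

F

A → no match
B → no match
C → no match — must end with `x`
D → no match
E → no match
F → match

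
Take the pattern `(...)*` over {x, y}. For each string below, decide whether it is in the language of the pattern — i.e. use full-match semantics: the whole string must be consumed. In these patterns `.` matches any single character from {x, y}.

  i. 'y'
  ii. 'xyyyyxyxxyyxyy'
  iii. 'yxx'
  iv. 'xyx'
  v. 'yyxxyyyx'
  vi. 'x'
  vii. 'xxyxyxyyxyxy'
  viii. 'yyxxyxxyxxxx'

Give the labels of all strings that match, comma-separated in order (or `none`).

iii, iv, vii, viii

i. 'y' → no match
ii → no match
iii. 'yxx' → match
iv. 'xyx' → match
v. 'yyxxyyyx' → no match
vi. 'x' → no match
vii. 'xxyxyxyyxyxy' → match
viii. 'yyxxyxxyxxxx' → match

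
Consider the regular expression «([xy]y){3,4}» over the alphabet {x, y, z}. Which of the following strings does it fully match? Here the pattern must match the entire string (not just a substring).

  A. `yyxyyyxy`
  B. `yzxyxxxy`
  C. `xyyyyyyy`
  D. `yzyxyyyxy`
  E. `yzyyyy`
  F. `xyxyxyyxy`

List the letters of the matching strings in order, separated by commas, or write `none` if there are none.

A, C

A. `yyxyyyxy` → match
B. `yzxyxxxy` → no match
C. `xyyyyyyy` → match
D. `yzyxyyyxy` → no match
E. `yzyyyy` → no match
F. `xyxyxyyxy` → no match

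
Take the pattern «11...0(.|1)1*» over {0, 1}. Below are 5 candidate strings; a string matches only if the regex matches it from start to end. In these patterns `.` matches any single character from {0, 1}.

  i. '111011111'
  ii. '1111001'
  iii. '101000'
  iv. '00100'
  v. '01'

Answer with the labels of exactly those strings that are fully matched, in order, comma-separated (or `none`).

i → no match
ii → match
iii → no match — must start with '11'
iv → no match — must start with '11'
v → no match — must start with '11'

ii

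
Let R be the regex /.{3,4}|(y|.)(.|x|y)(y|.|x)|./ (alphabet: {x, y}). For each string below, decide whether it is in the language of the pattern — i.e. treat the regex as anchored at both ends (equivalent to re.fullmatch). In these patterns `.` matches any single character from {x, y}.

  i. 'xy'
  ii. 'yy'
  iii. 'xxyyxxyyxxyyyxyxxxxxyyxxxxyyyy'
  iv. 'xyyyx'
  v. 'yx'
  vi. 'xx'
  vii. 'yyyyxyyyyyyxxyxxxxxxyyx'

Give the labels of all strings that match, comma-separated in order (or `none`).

none

i → no match
ii → no match
iii → no match
iv → no match
v → no match
vi → no match
vii → no match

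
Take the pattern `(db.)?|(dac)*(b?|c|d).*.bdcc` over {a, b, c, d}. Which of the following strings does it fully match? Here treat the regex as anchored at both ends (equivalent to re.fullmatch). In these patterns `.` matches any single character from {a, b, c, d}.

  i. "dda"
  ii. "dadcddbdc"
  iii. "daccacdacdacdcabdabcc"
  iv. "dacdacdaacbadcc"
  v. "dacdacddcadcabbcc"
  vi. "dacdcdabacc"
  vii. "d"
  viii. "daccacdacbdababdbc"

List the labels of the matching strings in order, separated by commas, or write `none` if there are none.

i → no match
ii → no match
iii → no match
iv → no match
v → no match
vi → no match
vii → no match
viii → no match

none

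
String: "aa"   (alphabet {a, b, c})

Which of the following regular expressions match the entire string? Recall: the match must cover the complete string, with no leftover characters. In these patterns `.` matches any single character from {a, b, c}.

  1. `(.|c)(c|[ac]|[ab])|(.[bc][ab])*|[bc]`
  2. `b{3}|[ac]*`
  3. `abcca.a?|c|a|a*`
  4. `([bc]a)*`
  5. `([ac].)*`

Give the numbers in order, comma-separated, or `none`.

1, 2, 3, 5

1 → match
2 → match
3 → match
4 → no match
5 → match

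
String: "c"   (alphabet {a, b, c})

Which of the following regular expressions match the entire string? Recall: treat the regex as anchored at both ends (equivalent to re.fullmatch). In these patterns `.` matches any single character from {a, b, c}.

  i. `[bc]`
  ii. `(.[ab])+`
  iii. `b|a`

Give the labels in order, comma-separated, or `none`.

i → match
ii → no match
iii → no match

i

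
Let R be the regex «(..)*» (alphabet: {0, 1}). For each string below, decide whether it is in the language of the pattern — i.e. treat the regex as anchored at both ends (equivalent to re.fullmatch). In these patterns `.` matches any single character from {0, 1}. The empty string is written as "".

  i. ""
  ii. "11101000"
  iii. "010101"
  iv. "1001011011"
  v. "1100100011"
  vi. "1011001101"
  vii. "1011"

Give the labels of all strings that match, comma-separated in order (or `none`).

i → match
ii → match
iii → match
iv → match
v → match
vi → match
vii → match

i, ii, iii, iv, v, vi, vii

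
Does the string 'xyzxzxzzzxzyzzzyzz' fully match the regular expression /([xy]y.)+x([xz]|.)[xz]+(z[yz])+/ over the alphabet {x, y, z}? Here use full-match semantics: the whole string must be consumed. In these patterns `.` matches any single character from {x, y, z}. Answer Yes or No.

Yes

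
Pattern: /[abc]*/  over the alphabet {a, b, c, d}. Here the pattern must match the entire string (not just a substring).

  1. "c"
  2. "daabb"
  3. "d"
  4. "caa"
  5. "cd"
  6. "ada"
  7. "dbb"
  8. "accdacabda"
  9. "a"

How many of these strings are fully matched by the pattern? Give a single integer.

3

1 → match
2 → no match
3 → no match
4 → match
5 → no match
6 → no match
7 → no match
8 → no match
9 → match
Total matched: 3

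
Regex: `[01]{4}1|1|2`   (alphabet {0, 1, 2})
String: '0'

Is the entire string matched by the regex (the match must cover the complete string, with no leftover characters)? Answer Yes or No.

No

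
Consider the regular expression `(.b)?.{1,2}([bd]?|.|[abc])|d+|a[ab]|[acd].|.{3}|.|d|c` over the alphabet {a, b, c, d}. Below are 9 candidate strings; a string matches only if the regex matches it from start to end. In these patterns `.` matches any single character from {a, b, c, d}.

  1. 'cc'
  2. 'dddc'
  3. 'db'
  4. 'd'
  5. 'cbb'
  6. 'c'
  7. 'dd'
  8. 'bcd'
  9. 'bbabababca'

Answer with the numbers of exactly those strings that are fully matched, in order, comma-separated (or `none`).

1, 3, 4, 5, 6, 7, 8

1 → match
2 → no match
3 → match
4 → match
5 → match
6 → match
7 → match
8 → match
9 → no match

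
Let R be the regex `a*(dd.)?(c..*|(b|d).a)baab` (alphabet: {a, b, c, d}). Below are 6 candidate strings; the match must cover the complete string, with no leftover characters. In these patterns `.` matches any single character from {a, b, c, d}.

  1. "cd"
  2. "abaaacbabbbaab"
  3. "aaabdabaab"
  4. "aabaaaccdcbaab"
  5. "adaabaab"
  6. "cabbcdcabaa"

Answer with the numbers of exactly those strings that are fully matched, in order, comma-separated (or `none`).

1 → no match — must end with "baab"
2 → no match
3 → match
4 → no match
5 → match
6 → no match — must end with "baab"

3, 5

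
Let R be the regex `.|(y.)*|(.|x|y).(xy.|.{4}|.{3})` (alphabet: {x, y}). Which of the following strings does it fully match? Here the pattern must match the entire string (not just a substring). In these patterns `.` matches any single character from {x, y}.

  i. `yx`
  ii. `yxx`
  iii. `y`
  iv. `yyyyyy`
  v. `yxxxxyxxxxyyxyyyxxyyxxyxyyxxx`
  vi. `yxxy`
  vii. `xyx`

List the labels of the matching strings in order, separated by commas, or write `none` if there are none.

i, iii, iv

i → match
ii → no match
iii → match
iv → match
v → no match
vi → no match
vii → no match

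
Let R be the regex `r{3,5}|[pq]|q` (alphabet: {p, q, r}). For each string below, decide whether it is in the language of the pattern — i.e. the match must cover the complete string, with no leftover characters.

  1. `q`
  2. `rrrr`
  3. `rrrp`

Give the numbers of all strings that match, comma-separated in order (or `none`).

1 → match
2 → match
3 → no match

1, 2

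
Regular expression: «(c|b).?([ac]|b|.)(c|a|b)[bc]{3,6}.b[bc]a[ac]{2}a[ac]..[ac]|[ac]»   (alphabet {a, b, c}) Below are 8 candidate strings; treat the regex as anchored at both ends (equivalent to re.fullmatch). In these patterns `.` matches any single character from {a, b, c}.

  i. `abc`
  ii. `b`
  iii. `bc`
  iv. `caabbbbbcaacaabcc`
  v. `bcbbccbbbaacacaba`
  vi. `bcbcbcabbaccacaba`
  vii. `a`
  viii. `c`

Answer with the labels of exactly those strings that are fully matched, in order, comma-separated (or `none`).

iv, v, vi, vii, viii

i → no match
ii → no match
iii → no match
iv → match
v → match
vi → match
vii → match
viii → match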